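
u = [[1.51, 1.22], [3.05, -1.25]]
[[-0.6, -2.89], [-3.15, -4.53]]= u @[[-0.82, -1.63], [0.52, -0.35]]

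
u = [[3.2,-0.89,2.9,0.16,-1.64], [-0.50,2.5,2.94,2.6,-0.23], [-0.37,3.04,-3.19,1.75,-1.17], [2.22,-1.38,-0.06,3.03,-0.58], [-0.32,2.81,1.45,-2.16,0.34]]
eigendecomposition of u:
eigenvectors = [[0.28+0.28j, (0.28-0.28j), -0.48-0.28j, -0.48+0.28j, (-0.37+0j)], [0.63+0.00j, 0.63-0.00j, -0.19-0.27j, (-0.19+0.27j), -0.40+0.00j], [0.26+0.06j, 0.26-0.06j, 0.07-0.14j, (0.07+0.14j), 0.83+0.00j], [0.20+0.38j, (0.2-0.38j), 0.06+0.16j, (0.06-0.16j), (0.04+0j)], [(0.27-0.33j), 0.27+0.33j, -0.73+0.00j, -0.73-0.00j, -0.02+0.00j]]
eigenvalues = [(4.24+1.76j), (4.24-1.76j), (0.88+1.69j), (0.88-1.69j), (-4.37+0j)]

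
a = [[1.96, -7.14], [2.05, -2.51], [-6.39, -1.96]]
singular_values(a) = [8.0, 6.78]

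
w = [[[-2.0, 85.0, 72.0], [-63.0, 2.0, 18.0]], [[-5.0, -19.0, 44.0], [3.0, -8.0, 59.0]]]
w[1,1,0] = 3.0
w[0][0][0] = -2.0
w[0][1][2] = 18.0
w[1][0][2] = 44.0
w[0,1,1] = 2.0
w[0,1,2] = 18.0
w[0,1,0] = -63.0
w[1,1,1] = -8.0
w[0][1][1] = 2.0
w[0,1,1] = 2.0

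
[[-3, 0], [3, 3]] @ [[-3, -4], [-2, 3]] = [[9, 12], [-15, -3]]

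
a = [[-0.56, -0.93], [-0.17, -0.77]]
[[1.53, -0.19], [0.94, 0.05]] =a @ [[-1.1, 0.71],  [-0.98, -0.22]]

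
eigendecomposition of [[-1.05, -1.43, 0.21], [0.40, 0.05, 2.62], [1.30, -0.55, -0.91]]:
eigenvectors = [[0.71+0.00j, -0.24+0.44j, -0.24-0.44j], [0.48+0.00j, (0.75+0j), (0.75-0j)], [-0.52+0.00j, (0.06+0.44j), 0.06-0.44j]]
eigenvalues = [(-2.18+0j), (0.13+1.78j), (0.13-1.78j)]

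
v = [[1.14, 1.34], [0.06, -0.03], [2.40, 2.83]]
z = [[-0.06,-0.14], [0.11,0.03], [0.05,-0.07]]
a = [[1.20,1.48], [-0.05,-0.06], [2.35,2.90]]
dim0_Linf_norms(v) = [2.4, 2.83]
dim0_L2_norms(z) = [0.13, 0.16]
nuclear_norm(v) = 4.17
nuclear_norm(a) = 4.19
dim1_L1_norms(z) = [0.2, 0.14, 0.12]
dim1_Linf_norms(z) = [0.14, 0.11, 0.07]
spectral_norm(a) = 4.19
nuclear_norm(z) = 0.29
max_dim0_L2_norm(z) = 0.16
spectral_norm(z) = 0.18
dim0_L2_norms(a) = [2.64, 3.26]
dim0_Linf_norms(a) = [2.35, 2.9]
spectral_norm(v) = 4.11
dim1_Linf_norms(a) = [1.48, 0.06, 2.9]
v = z + a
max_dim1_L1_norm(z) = 0.2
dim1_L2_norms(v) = [1.76, 0.07, 3.71]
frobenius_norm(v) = 4.11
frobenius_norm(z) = 0.21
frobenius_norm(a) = 4.19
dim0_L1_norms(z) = [0.22, 0.24]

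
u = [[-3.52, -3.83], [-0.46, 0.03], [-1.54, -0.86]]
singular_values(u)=[5.48, 0.63]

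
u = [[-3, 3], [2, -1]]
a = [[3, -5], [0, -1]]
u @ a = [[-9, 12], [6, -9]]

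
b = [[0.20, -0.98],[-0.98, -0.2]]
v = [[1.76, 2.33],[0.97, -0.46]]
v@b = [[-1.93,-2.19],[0.64,-0.86]]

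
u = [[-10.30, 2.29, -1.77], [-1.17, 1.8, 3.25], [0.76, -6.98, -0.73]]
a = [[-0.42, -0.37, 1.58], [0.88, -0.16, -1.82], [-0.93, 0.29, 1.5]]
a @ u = [[5.96,-12.66,-1.61], [-10.26,14.43,-0.75], [10.38,-12.08,1.49]]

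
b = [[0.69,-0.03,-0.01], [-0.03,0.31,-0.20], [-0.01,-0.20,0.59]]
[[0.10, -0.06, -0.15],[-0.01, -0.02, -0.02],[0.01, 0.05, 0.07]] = b @[[0.15, -0.09, -0.21],  [-0.01, -0.01, -0.01],  [0.01, 0.08, 0.11]]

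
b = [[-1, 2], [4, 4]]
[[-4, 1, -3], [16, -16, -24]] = b@ [[4, -3, -3], [0, -1, -3]]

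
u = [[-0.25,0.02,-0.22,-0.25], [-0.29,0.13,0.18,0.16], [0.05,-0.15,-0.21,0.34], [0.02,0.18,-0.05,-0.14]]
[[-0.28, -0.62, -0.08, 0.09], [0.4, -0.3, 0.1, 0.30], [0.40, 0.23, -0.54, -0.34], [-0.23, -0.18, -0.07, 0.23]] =u @ [[-0.49, 1.42, -0.18, -0.37], [-0.09, -0.56, -0.64, 1.26], [0.26, 0.54, 1.52, 0.34], [1.38, 0.54, -0.9, -0.18]]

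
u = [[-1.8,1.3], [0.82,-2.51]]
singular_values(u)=[3.29, 1.05]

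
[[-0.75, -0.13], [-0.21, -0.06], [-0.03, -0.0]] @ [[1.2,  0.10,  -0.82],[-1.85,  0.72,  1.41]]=[[-0.66, -0.17, 0.43], [-0.14, -0.06, 0.09], [-0.04, -0.00, 0.02]]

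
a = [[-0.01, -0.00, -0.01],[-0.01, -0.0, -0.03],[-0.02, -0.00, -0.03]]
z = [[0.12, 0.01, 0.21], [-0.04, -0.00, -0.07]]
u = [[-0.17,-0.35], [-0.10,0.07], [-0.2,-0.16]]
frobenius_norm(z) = 0.26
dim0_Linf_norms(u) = [0.2, 0.35]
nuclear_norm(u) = 0.61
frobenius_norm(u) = 0.48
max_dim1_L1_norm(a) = 0.05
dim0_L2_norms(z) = [0.13, 0.01, 0.22]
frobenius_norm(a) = 0.05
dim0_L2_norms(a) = [0.02, 0.0, 0.04]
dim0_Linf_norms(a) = [0.02, 0.0, 0.03]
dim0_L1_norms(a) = [0.04, 0.0, 0.07]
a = u @ z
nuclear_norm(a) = 0.06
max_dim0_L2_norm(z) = 0.22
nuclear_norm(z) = 0.26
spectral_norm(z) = 0.26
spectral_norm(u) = 0.46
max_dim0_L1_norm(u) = 0.58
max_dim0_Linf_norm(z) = 0.21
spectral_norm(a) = 0.05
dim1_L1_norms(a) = [0.02, 0.04, 0.05]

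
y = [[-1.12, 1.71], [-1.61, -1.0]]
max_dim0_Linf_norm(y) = 1.71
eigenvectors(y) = [[0.72+0.00j, (0.72-0j)], [0.03+0.70j, 0.03-0.70j]]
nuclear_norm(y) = 3.94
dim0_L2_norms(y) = [1.96, 1.98]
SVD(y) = [[-0.99, -0.15], [-0.15, 0.99]] @ diag([2.0476709774166952, 1.8914659838985624]) @ [[0.66, -0.75], [-0.75, -0.66]]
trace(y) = -2.12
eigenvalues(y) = [(-1.06+1.66j), (-1.06-1.66j)]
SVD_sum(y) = [[-1.34, 1.52], [-0.21, 0.24]] + [[0.22, 0.19], [-1.4, -1.24]]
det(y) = 3.87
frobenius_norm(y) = 2.79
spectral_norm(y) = 2.05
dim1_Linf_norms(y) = [1.71, 1.61]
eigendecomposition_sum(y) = [[-0.56+0.81j, (0.85+0.55j)],[-0.81-0.51j, -0.50+0.85j]] + [[-0.56-0.81j,(0.85-0.55j)], [(-0.81+0.51j),(-0.5-0.85j)]]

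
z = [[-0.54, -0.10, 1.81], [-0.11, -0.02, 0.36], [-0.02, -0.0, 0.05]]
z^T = [[-0.54,-0.11,-0.02], [-0.10,-0.02,-0.00], [1.81,0.36,0.05]]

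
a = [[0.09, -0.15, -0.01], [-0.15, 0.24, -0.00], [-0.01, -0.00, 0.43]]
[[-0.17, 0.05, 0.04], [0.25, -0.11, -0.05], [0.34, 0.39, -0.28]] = a@ [[-0.05,0.78,-0.10], [1.02,0.04,-0.26], [0.79,0.92,-0.66]]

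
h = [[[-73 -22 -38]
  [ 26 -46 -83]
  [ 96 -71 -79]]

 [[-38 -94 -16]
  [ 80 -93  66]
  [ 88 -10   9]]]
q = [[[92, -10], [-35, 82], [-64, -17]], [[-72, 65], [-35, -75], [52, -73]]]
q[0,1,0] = -35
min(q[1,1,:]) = -75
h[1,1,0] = 80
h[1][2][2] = 9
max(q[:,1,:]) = 82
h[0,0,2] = -38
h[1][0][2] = -16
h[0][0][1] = -22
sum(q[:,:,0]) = -62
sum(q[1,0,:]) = -7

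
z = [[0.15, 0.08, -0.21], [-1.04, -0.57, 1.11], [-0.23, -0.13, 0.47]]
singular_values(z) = [1.73, 0.16, 0.0]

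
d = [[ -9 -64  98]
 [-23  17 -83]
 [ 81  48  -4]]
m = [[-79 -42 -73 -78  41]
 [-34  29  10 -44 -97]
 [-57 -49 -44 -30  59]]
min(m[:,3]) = -78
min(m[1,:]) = -97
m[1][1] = 29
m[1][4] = -97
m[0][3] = -78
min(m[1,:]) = -97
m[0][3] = -78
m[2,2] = -44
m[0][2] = -73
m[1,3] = -44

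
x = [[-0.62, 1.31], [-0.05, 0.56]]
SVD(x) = [[-0.94, -0.35], [-0.35, 0.94]] @ diag([1.543795268091269, 0.18247238207193797]) @ [[0.39, -0.92], [0.92, 0.39]]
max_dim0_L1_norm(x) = 1.87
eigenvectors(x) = [[-1.0, -0.76], [-0.04, -0.65]]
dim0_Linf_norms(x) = [0.62, 1.31]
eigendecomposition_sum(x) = [[-0.59, 0.69],[-0.03, 0.03]] + [[-0.03, 0.62], [-0.02, 0.53]]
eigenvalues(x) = [-0.56, 0.5]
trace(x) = -0.06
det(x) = -0.28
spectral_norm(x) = 1.54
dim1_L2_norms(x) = [1.45, 0.56]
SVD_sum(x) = [[-0.56, 1.33], [-0.21, 0.49]] + [[-0.06, -0.02], [0.16, 0.07]]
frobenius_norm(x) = 1.55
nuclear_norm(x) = 1.73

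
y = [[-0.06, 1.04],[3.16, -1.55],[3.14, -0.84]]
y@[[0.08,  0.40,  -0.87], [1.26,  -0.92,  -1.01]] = [[1.31,  -0.98,  -1.00], [-1.70,  2.69,  -1.18], [-0.81,  2.03,  -1.88]]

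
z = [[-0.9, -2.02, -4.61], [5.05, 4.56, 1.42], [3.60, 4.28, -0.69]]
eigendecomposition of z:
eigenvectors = [[(-0.64+0j),-0.64-0.00j,(0.67+0j)], [0.40+0.49j,0.40-0.49j,(-0.64+0j)], [0.27+0.34j,0.27-0.34j,0.38+0.00j]]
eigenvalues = [(2.27+4j), (2.27-4j), (-1.56+0j)]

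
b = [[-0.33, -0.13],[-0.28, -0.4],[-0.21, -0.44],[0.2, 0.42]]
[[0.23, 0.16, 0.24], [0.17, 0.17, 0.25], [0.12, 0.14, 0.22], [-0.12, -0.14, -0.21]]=b@[[-0.71, -0.43, -0.65], [0.06, -0.12, -0.18]]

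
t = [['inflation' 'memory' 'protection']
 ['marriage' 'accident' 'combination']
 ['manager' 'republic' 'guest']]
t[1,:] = ['marriage', 'accident', 'combination']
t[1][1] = 'accident'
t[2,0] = 'manager'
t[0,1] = 'memory'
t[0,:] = ['inflation', 'memory', 'protection']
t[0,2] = 'protection'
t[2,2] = 'guest'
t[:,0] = ['inflation', 'marriage', 'manager']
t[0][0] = 'inflation'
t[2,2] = 'guest'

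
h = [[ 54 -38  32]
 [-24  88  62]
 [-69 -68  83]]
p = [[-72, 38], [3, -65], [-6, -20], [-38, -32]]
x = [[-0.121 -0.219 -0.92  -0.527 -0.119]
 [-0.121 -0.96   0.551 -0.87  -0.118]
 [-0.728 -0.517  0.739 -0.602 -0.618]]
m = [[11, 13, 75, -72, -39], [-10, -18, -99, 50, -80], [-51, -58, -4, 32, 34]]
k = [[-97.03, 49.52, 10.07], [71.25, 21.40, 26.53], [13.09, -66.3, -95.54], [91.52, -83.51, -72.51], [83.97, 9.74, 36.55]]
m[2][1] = -58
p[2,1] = -20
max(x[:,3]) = -0.527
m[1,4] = -80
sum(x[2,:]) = -1.726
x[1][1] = -0.96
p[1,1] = -65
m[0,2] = 75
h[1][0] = -24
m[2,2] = -4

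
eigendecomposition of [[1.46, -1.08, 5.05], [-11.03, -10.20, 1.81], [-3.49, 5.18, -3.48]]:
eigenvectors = [[0.20+0.00j, (0.15+0.52j), 0.15-0.52j], [0.90+0.00j, (-0.42-0.32j), -0.42+0.32j], [-0.40+0.00j, (-0.66+0j), (-0.66-0j)]]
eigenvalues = [(-13.45+0j), (0.61+5.29j), (0.61-5.29j)]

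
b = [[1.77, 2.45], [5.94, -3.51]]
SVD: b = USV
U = [[-0.05, -1.00], [-1.00, 0.05]]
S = [6.91, 3.01]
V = [[-0.87, 0.49], [-0.49, -0.87]]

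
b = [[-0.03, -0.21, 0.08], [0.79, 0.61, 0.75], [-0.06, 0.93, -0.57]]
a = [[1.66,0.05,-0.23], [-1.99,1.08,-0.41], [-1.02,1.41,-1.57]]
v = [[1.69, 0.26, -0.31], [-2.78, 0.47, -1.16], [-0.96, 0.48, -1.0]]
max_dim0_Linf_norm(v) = 2.78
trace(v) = 1.16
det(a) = -1.60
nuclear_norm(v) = 4.82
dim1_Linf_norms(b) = [0.21, 0.79, 0.93]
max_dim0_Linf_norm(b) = 0.93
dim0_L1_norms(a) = [4.67, 2.54, 2.21]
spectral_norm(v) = 3.61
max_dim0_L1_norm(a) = 4.67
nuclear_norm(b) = 2.37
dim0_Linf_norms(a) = [1.99, 1.41, 1.57]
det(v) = -0.01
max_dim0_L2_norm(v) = 3.39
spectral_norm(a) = 3.29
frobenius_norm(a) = 3.69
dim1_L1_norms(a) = [1.94, 3.48, 4.0]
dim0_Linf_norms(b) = [0.79, 0.93, 0.75]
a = b + v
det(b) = 0.01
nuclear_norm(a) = 5.23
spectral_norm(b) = 1.26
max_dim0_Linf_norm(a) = 1.99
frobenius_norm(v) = 3.80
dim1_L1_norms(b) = [0.32, 2.15, 1.56]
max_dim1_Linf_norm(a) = 1.99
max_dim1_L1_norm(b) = 2.15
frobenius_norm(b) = 1.67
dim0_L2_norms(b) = [0.79, 1.13, 0.95]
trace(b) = 0.01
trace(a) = 1.17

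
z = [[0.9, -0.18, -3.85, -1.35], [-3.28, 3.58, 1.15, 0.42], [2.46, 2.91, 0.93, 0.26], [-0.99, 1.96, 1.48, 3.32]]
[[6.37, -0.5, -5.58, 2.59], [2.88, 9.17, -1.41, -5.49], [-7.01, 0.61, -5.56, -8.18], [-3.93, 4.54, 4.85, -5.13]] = z@[[-1.84,  -1.33,  -0.83,  -0.73], [-0.21,  1.42,  -1.59,  -1.96], [-1.79,  -0.35,  0.68,  -0.64], [-0.81,  0.29,  1.85,  -0.32]]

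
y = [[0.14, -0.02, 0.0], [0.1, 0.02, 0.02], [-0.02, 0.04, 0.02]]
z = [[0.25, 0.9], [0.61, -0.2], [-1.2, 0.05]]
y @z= [[0.02, 0.13], [0.01, 0.09], [-0.00, -0.02]]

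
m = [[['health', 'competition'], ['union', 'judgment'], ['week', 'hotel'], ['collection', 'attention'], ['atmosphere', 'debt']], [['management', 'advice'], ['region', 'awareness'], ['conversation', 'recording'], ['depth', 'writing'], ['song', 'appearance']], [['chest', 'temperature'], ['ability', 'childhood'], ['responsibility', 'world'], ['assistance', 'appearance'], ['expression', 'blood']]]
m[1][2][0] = 'conversation'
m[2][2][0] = 'responsibility'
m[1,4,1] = 'appearance'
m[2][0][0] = 'chest'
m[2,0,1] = 'temperature'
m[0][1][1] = 'judgment'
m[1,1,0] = 'region'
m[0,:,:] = [['health', 'competition'], ['union', 'judgment'], ['week', 'hotel'], ['collection', 'attention'], ['atmosphere', 'debt']]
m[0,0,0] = 'health'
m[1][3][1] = 'writing'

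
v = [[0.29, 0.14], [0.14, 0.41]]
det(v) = 0.099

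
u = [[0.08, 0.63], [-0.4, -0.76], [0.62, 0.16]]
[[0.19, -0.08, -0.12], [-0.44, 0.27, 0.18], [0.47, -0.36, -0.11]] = u @ [[0.70, -0.56, -0.13], [0.21, -0.06, -0.17]]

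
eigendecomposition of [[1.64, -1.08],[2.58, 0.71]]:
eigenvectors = [[(0.15+0.52j), (0.15-0.52j)],[(0.84+0j), (0.84-0j)]]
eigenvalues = [(1.17+1.6j), (1.17-1.6j)]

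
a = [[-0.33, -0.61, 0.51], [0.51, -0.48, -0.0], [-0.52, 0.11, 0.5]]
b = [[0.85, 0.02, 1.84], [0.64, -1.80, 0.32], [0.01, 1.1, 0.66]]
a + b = [[0.52, -0.59, 2.35], [1.15, -2.28, 0.32], [-0.51, 1.21, 1.16]]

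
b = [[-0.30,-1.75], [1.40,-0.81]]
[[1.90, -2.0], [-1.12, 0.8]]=b @ [[-1.3, 1.12], [-0.86, 0.95]]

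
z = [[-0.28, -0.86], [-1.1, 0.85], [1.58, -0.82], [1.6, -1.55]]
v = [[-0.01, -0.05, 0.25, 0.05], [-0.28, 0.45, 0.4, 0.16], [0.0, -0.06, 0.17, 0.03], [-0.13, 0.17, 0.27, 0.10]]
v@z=[[0.53, -0.32], [0.47, 0.05], [0.38, -0.24], [0.44, -0.12]]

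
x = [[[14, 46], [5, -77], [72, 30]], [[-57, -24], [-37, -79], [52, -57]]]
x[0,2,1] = 30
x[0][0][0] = 14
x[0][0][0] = 14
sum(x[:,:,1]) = -161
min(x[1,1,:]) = -79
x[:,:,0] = [[14, 5, 72], [-57, -37, 52]]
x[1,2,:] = [52, -57]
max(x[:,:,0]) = 72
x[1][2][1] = -57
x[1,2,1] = -57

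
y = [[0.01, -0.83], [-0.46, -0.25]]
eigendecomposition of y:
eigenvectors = [[0.86, 0.74], [-0.52, 0.68]]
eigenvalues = [0.51, -0.75]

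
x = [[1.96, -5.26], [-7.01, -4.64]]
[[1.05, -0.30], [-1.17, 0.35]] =x@[[0.24, -0.07], [-0.11, 0.03]]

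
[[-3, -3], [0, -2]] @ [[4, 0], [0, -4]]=[[-12, 12], [0, 8]]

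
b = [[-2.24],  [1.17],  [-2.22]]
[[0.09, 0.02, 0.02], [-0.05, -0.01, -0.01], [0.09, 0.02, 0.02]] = b @ [[-0.04, -0.01, -0.01]]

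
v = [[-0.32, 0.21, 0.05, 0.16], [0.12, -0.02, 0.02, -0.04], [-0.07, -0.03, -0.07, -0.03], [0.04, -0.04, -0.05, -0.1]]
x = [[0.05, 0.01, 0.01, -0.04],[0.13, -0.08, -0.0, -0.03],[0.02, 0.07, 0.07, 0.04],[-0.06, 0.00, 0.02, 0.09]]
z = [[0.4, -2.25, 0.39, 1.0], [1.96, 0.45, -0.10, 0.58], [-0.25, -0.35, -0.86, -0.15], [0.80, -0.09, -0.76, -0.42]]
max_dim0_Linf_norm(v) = 0.32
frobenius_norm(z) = 3.62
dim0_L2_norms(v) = [0.35, 0.22, 0.1, 0.2]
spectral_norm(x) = 0.19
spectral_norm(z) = 2.53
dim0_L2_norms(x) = [0.15, 0.11, 0.07, 0.11]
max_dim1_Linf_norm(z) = 2.25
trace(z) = -0.43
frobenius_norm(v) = 0.47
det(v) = -0.00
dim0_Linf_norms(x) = [0.13, 0.08, 0.07, 0.09]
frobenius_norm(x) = 0.23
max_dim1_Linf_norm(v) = 0.32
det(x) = 0.00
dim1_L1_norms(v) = [0.74, 0.2, 0.2, 0.23]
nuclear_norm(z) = 6.39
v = z @ x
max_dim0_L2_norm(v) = 0.35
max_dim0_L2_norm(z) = 2.32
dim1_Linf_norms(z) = [2.25, 1.96, 0.86, 0.8]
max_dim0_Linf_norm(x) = 0.13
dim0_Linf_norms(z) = [1.96, 2.25, 0.86, 1.0]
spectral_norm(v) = 0.44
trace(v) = -0.51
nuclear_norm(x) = 0.38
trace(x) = 0.13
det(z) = 2.57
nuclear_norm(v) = 0.64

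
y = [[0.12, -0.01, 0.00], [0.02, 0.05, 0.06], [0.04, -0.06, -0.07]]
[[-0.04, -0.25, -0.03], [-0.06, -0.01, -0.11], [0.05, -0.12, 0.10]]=y @ [[-0.40,-2.04,-0.45], [-1.04,0.58,-1.96], [0.01,0.03,0.01]]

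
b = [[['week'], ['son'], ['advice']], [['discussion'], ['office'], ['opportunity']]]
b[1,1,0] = 'office'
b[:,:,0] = [['week', 'son', 'advice'], ['discussion', 'office', 'opportunity']]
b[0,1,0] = 'son'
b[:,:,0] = [['week', 'son', 'advice'], ['discussion', 'office', 'opportunity']]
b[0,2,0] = 'advice'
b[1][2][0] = 'opportunity'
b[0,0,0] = 'week'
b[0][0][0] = 'week'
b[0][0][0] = 'week'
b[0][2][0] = 'advice'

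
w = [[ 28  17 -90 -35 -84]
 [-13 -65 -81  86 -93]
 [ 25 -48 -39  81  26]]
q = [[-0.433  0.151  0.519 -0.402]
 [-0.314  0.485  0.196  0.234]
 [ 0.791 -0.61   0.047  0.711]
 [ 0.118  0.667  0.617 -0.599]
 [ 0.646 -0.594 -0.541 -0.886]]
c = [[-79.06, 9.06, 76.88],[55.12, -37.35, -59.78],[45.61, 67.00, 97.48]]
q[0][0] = -0.433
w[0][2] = -90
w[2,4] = 26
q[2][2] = 0.047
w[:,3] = [-35, 86, 81]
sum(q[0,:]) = -0.16500000000000004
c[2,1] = 67.0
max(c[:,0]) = 55.12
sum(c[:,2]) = 114.58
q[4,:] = [0.646, -0.594, -0.541, -0.886]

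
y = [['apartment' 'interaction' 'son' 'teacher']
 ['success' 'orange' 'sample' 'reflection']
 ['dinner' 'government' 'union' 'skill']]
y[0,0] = 'apartment'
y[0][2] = 'son'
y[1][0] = 'success'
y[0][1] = 'interaction'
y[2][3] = 'skill'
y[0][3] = 'teacher'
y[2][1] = 'government'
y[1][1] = 'orange'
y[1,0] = 'success'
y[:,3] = ['teacher', 'reflection', 'skill']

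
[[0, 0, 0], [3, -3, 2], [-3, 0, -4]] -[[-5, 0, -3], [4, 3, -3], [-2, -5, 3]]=[[5, 0, 3], [-1, -6, 5], [-1, 5, -7]]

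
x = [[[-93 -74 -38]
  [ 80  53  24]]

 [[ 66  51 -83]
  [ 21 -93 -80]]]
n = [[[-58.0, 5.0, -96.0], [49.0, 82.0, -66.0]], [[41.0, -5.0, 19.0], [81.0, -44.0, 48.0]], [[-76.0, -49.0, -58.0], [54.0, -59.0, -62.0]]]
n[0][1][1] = 82.0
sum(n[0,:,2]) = -162.0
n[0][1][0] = 49.0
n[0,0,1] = 5.0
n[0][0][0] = -58.0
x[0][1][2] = 24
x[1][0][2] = -83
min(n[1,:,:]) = -44.0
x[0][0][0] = -93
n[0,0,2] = -96.0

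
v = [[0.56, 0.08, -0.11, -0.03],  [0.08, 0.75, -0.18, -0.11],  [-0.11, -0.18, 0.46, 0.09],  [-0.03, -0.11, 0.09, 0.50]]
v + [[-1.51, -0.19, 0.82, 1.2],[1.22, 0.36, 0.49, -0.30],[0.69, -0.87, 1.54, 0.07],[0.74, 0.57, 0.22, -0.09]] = [[-0.95, -0.11, 0.71, 1.17], [1.3, 1.11, 0.31, -0.41], [0.58, -1.05, 2.0, 0.16], [0.71, 0.46, 0.31, 0.41]]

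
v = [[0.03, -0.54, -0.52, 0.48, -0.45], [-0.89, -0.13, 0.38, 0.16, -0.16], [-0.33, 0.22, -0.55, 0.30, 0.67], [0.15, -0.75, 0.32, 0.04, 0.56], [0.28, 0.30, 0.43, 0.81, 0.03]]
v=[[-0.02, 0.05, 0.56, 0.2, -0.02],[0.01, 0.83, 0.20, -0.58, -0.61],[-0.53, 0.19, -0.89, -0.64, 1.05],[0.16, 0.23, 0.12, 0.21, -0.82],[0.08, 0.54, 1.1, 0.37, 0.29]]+[[0.05, -0.59, -1.08, 0.28, -0.43], [-0.90, -0.96, 0.18, 0.74, 0.45], [0.20, 0.03, 0.34, 0.94, -0.38], [-0.01, -0.98, 0.20, -0.17, 1.38], [0.2, -0.24, -0.67, 0.44, -0.26]]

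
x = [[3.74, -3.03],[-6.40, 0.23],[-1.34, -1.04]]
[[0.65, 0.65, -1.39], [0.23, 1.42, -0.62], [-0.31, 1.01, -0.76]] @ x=[[0.13, -0.37], [-7.40, 0.27], [-6.6, 1.96]]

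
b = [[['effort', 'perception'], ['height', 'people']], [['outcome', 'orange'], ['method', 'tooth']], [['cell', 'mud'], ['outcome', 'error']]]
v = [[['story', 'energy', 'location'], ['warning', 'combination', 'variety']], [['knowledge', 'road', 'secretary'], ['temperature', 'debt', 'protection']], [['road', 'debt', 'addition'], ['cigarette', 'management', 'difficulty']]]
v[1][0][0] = 'knowledge'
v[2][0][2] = 'addition'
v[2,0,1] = 'debt'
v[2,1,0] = 'cigarette'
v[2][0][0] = 'road'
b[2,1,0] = 'outcome'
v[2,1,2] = 'difficulty'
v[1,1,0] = 'temperature'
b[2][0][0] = 'cell'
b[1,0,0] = 'outcome'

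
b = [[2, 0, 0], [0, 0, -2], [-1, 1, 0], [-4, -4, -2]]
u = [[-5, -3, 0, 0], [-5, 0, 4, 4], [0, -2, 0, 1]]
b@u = [[-10, -6, 0, 0], [0, 4, 0, -2], [0, 3, 4, 4], [40, 16, -16, -18]]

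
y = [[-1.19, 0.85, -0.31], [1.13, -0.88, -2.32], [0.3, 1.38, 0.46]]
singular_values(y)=[2.91, 1.4, 1.21]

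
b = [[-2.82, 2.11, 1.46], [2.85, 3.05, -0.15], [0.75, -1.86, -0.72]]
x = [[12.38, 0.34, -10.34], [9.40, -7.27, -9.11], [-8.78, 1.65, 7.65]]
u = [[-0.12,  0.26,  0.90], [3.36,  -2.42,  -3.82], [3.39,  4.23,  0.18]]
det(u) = 14.76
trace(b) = -0.49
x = b @ u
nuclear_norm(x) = 30.10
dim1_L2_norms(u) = [0.94, 5.63, 5.42]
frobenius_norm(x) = 24.96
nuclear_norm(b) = 8.55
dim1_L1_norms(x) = [23.06, 25.78, 18.08]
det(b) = -0.01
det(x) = -0.05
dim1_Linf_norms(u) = [0.9, 3.82, 4.23]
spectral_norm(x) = 24.26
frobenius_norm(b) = 6.04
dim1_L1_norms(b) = [6.39, 6.05, 3.33]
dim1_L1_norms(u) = [1.28, 9.6, 7.8]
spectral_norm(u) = 5.69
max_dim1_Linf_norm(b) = 3.05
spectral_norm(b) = 4.28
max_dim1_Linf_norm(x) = 12.38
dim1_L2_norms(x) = [16.13, 14.97, 11.76]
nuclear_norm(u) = 11.59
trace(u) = -2.36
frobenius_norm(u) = 7.88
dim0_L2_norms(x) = [17.85, 7.46, 15.76]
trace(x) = 12.76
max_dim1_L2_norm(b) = 4.18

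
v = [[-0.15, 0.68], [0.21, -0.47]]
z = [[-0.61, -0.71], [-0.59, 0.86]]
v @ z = [[-0.31, 0.69],  [0.15, -0.55]]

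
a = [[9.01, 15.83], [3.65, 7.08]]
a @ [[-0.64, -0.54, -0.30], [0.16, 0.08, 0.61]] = [[-3.23, -3.60, 6.95], [-1.20, -1.4, 3.22]]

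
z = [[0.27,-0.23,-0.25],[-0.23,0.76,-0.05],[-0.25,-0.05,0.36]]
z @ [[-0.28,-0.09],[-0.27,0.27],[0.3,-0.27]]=[[-0.09, -0.02], [-0.16, 0.24], [0.19, -0.09]]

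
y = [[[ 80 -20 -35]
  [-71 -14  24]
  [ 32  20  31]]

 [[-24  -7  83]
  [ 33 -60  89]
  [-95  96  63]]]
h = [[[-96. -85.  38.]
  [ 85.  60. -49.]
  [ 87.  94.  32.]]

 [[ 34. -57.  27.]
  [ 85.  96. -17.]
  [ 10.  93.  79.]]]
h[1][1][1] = 96.0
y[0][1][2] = 24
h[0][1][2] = -49.0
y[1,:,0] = [-24, 33, -95]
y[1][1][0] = 33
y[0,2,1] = 20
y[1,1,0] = 33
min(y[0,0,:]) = -35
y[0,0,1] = -20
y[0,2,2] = 31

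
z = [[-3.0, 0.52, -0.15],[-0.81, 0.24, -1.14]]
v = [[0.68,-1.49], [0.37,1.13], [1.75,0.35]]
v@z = [[-0.83, -0.00, 1.6], [-2.03, 0.46, -1.34], [-5.53, 0.99, -0.66]]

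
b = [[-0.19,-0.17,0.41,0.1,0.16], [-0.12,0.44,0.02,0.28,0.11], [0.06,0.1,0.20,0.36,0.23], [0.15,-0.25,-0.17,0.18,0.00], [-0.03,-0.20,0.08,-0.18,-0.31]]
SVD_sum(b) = [[-0.02,0.1,0.05,0.11,0.09], [-0.06,0.26,0.13,0.29,0.24], [-0.05,0.24,0.12,0.27,0.22], [0.01,-0.05,-0.02,-0.05,-0.04], [0.04,-0.19,-0.09,-0.21,-0.17]] + [[-0.1, -0.29, 0.36, 0.02, 0.07],[0.04, 0.12, -0.15, -0.01, -0.03],[-0.03, -0.08, 0.1, 0.01, 0.02],[0.0, 0.0, -0.00, -0.00, -0.0],[-0.03, -0.08, 0.10, 0.01, 0.02]] + [[-0.03, 0.03, 0.02, -0.03, -0.01], [-0.06, 0.07, 0.04, -0.07, -0.03], [0.08, -0.08, -0.05, 0.08, 0.04], [0.18, -0.19, -0.13, 0.19, 0.09], [-0.05, 0.06, 0.04, -0.06, -0.03]] + [[0.00, -0.00, -0.00, -0.01, 0.01], [-0.00, 0.0, 0.01, 0.05, -0.08], [-0.00, 0.0, 0.01, 0.02, -0.04], [-0.00, 0.0, 0.01, 0.03, -0.05], [-0.00, 0.01, 0.02, 0.09, -0.13]] + [[-0.04, -0.01, -0.02, 0.01, 0.0], [-0.04, -0.01, -0.02, 0.01, 0.0], [0.06, 0.02, 0.03, -0.02, -0.01], [-0.04, -0.01, -0.02, 0.01, 0.00], [0.02, 0.00, 0.01, -0.00, -0.0]]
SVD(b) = [[-0.24, 0.87, -0.14, -0.09, -0.4],  [-0.63, -0.36, -0.29, 0.47, -0.41],  [-0.57, 0.23, 0.35, 0.22, 0.67],  [0.12, -0.0, 0.84, 0.29, -0.44],  [0.45, 0.25, -0.25, 0.80, 0.17]] @ diag([0.7646102010020822, 0.5502411642055728, 0.43201737938616874, 0.19701156393197422, 0.11381269403118721]) @ [[0.12, -0.54, -0.27, -0.61, -0.5], [-0.21, -0.60, 0.76, 0.04, 0.14], [0.50, -0.53, -0.36, 0.53, 0.24], [-0.03, 0.05, 0.15, 0.55, -0.82], [0.83, 0.24, 0.45, -0.2, -0.07]]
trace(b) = 0.32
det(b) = 0.00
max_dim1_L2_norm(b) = 0.55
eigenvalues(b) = [(-0.27+0.02j), (-0.27-0.02j), (0.24+0.29j), (0.24-0.29j), (0.38+0j)]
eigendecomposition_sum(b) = [[(-0.12+0.11j),  -0.04+0.08j,  (0.1-0.1j),  -0.01+0.04j,  (0.04+0.09j)], [(-0.03+0.05j),  -0.01+0.03j,  0.02-0.04j,  (-0+0.01j),  (0.02+0.03j)], [(0.01+0.08j),  0.02+0.04j,  (-0.01-0.07j),  (0.01+0.02j),  (0.05+0.02j)], [(0.02+0.02j),  (0.02+0.01j),  (-0.02-0.02j),  0.01+0.00j,  0.02-0.01j], [(-0.02-0.25j),  -0.06-0.13j,  0.02+0.21j,  -0.03-0.06j,  -0.15-0.05j]] + [[(-0.12-0.11j), (-0.04-0.08j), (0.1+0.1j), (-0.01-0.04j), (0.04-0.09j)],[-0.03-0.05j, (-0.01-0.03j), (0.02+0.04j), (-0-0.01j), 0.02-0.03j],[0.01-0.08j, 0.02-0.04j, (-0.01+0.07j), (0.01-0.02j), 0.05-0.02j],[(0.02-0.02j), (0.02-0.01j), -0.02+0.02j, (0.01-0j), (0.02+0.01j)],[(-0.02+0.25j), -0.06+0.13j, 0.02-0.21j, (-0.03+0.06j), -0.15+0.05j]] + [[-0.01-0.02j,0.10+0.03j,(0.01+0.06j),0.10-0.07j,(0.03+0.01j)], [-0.02-0.03j,0.16+0.01j,0.03+0.08j,0.13-0.13j,(0.04+0.01j)], [(-0.01-0.04j),(0.19+0.08j),0.00+0.11j,(0.2-0.11j),0.05+0.02j], [0.04-0.01j,(-0.08+0.18j),-0.10-0.00j,(0.1+0.2j),(-0.02+0.05j)], [(-0+0.01j),-0.03-0.04j,(0.01-0.02j),-0.05-0.00j,(-0.01-0.01j)]] + [[(-0.01+0.02j), (0.1-0.03j), (0.01-0.06j), 0.10+0.07j, 0.03-0.01j],[-0.02+0.03j, 0.16-0.01j, (0.03-0.08j), 0.13+0.13j, (0.04-0.01j)],[-0.01+0.04j, (0.19-0.08j), 0.00-0.11j, 0.20+0.11j, (0.05-0.02j)],[(0.04+0.01j), (-0.08-0.18j), -0.10+0.00j, (0.1-0.2j), -0.02-0.05j],[-0.00-0.01j, (-0.03+0.04j), 0.01+0.02j, (-0.05+0j), (-0.01+0.01j)]] + [[0.06-0.00j, -0.30-0.00j, 0.19+0.00j, -0.07-0.00j, 0.03-0.00j], [(-0.03+0j), 0.13+0.00j, (-0.09-0j), 0.03+0.00j, (-0.01+0j)], [0.07-0.00j, (-0.32-0j), 0.20+0.00j, (-0.07-0j), 0.03-0.00j], [0.03-0.00j, (-0.12-0j), (0.08+0j), (-0.03-0j), 0.01-0.00j], [0.01-0.00j, (-0.03-0j), (0.02+0j), (-0.01-0j), 0.00-0.00j]]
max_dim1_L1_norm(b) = 1.03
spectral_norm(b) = 0.76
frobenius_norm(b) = 1.06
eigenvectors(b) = [[-0.32-0.39j, (-0.32+0.39j), -0.31+0.04j, -0.31-0.04j, 0.63+0.00j], [(-0.14-0.1j), (-0.14+0.1j), -0.44+0.14j, (-0.44-0.14j), -0.28+0.00j], [-0.26+0.00j, (-0.26-0j), (-0.59+0j), -0.59-0.00j, (0.67+0j)], [-0.07+0.07j, -0.07-0.07j, 0.03-0.57j, 0.03+0.57j, (0.26+0j)], [0.80+0.00j, (0.8-0j), 0.12+0.07j, (0.12-0.07j), (0.06+0j)]]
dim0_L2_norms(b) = [0.28, 0.58, 0.49, 0.53, 0.43]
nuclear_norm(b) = 2.06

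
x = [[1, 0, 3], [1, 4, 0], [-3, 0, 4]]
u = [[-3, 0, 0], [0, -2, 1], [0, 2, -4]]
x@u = [[-3, 6, -12], [-3, -8, 4], [9, 8, -16]]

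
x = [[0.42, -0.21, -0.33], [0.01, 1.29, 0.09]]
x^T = [[0.42, 0.01],[-0.21, 1.29],[-0.33, 0.09]]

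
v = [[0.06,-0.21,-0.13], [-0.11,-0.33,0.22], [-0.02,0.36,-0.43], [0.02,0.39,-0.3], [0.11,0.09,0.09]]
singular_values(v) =[0.84, 0.29, 0.16]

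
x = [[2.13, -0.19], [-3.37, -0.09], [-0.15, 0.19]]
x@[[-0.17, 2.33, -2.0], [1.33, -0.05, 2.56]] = [[-0.61,  4.97,  -4.75], [0.45,  -7.85,  6.51], [0.28,  -0.36,  0.79]]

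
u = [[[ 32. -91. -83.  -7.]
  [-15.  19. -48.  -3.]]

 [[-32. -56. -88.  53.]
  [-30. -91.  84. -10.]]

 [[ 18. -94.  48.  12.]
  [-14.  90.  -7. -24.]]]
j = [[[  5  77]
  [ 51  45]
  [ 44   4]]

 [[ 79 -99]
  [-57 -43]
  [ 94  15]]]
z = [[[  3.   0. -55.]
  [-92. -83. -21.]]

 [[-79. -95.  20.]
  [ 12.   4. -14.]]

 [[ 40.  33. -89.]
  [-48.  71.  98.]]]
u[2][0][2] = 48.0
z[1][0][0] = -79.0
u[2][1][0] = -14.0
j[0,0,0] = 5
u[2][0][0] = 18.0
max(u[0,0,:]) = 32.0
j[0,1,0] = 51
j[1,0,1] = -99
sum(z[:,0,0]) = -36.0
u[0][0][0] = 32.0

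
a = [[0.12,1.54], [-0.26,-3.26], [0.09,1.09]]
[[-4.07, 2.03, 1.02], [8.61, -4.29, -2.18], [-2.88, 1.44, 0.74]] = a @ [[0.63, 0.09, 2.99], [-2.69, 1.31, 0.43]]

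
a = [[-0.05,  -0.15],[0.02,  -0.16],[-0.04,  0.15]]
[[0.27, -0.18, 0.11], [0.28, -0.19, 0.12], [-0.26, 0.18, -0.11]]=a @ [[-0.11,-0.02,-0.04], [-1.75,1.19,-0.73]]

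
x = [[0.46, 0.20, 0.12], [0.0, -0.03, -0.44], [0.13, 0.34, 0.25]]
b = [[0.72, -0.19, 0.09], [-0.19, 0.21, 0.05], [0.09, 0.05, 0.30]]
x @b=[[0.3, -0.04, 0.09], [-0.03, -0.03, -0.13], [0.05, 0.06, 0.10]]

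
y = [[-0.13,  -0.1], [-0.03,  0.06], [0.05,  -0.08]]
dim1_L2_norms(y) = [0.16, 0.07, 0.09]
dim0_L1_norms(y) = [0.21, 0.24]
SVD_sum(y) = [[-0.12, -0.11], [0.01, 0.01], [-0.01, -0.01]] + [[-0.01, 0.01], [-0.04, 0.05], [0.06, -0.07]]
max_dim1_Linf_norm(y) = 0.13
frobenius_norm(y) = 0.20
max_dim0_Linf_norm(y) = 0.13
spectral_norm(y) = 0.17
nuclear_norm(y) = 0.28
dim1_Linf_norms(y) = [0.13, 0.06, 0.08]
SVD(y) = [[-0.98, -0.17],[0.12, -0.56],[-0.12, 0.81]] @ diag([0.16538307752153691, 0.11379120207426108]) @ [[0.71, 0.70],[0.7, -0.71]]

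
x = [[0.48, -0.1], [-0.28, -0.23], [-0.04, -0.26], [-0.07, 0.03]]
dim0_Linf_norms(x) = [0.48, 0.26]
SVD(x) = [[-0.82, -0.45], [0.55, -0.53], [0.13, -0.71], [0.12, 0.11]] @ diag([0.5644109575652082, 0.35796685737694306]) @ [[-0.99,-0.13], [-0.13,0.99]]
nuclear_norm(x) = 0.92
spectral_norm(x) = 0.56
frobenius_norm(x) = 0.67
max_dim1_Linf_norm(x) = 0.48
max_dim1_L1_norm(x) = 0.58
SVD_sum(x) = [[0.46, 0.06], [-0.31, -0.04], [-0.07, -0.01], [-0.06, -0.01]] + [[0.02, -0.16], [0.03, -0.19], [0.03, -0.25], [-0.01, 0.04]]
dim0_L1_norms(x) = [0.87, 0.62]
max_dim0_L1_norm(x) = 0.87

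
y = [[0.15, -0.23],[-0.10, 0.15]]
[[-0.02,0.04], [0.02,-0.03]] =y@ [[-0.05, 0.20], [0.07, -0.05]]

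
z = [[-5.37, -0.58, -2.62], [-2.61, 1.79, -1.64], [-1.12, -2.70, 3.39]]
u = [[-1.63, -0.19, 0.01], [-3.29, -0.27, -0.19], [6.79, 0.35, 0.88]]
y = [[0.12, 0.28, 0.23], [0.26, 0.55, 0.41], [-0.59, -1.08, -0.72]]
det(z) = -38.72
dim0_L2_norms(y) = [0.66, 1.24, 0.86]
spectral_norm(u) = 7.78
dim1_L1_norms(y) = [0.63, 1.22, 2.39]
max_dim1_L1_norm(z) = 8.57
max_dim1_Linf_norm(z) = 5.37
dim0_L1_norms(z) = [9.1, 5.07, 7.65]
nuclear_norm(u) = 8.10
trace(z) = -0.19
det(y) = 0.00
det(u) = -0.02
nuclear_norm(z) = 12.63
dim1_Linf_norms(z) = [5.37, 2.61, 3.39]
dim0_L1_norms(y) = [0.97, 1.91, 1.36]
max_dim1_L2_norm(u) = 6.86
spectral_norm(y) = 1.65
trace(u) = -1.02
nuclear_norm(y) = 1.72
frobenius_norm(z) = 8.29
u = y @ z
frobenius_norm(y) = 1.65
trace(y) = -0.05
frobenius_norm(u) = 7.79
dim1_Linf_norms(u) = [1.63, 3.29, 6.79]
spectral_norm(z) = 6.79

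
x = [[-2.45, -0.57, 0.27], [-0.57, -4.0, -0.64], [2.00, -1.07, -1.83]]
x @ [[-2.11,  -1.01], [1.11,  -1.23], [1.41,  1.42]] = [[4.92, 3.56], [-4.14, 4.59], [-7.99, -3.30]]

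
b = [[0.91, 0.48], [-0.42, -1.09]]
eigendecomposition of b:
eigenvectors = [[0.98, -0.25], [-0.22, 0.97]]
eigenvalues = [0.8, -0.98]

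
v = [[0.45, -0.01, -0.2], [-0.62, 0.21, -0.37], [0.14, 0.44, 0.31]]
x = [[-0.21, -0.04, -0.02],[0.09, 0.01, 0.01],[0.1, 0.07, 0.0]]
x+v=[[0.24, -0.05, -0.22],[-0.53, 0.22, -0.36],[0.24, 0.51, 0.31]]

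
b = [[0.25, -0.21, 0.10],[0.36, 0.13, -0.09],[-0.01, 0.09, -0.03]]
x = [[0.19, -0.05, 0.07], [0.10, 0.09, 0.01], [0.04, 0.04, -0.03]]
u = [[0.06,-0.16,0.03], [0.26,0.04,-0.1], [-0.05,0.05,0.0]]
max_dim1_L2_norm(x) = 0.21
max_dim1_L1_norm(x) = 0.31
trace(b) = 0.35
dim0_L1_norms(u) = [0.37, 0.25, 0.13]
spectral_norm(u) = 0.29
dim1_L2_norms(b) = [0.34, 0.39, 0.1]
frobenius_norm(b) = 0.53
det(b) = 0.00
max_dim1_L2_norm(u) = 0.28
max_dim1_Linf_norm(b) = 0.36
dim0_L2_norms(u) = [0.27, 0.17, 0.1]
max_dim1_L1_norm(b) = 0.58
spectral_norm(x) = 0.23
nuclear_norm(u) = 0.47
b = u + x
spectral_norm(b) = 0.44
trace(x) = 0.25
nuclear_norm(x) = 0.37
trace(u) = 0.10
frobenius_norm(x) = 0.26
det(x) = -0.00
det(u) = -0.00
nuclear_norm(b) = 0.75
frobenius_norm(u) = 0.34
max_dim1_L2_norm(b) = 0.39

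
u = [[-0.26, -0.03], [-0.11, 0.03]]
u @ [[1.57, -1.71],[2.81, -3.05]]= [[-0.49, 0.54],[-0.09, 0.10]]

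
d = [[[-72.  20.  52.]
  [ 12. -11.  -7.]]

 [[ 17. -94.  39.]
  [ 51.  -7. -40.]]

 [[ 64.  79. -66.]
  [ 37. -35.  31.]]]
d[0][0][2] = 52.0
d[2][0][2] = -66.0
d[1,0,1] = -94.0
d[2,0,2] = -66.0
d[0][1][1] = -11.0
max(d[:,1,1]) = -7.0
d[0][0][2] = 52.0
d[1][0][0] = 17.0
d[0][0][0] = -72.0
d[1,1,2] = -40.0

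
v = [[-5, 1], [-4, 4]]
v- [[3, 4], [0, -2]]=[[-8, -3], [-4, 6]]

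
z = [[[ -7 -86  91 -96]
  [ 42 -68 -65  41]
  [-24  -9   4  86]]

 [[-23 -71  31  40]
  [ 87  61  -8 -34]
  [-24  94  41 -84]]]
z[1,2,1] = 94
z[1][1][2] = -8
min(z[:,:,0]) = -24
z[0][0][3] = -96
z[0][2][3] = 86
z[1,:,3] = [40, -34, -84]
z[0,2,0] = -24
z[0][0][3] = -96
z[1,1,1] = 61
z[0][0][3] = -96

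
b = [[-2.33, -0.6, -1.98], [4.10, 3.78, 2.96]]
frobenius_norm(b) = 7.04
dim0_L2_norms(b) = [4.72, 3.83, 3.56]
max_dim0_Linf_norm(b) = 4.1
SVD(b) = [[-0.42, 0.91],[0.91, 0.42]] @ diag([6.929694182740694, 1.2444430616503834]) @ [[0.68, 0.53, 0.51],[-0.32, 0.84, -0.45]]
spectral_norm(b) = 6.93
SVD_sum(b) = [[-1.97,  -1.54,  -1.47], [4.27,  3.34,  3.19]] + [[-0.36, 0.94, -0.51],  [-0.17, 0.44, -0.23]]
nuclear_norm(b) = 8.17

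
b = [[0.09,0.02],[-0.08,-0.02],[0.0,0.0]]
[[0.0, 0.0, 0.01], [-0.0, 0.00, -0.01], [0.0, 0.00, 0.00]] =b @ [[0.06,  0.00,  0.10], [-0.03,  -0.0,  -0.05]]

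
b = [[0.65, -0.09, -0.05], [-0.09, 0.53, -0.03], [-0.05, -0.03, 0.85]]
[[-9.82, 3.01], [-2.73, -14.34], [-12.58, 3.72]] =b @ [[-17.61, 1.21], [-9.05, -26.66], [-16.15, 3.51]]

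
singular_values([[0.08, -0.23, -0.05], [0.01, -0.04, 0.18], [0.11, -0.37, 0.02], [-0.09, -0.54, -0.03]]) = [0.7, 0.19, 0.16]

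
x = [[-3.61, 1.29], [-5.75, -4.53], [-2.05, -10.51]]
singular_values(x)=[12.29, 5.66]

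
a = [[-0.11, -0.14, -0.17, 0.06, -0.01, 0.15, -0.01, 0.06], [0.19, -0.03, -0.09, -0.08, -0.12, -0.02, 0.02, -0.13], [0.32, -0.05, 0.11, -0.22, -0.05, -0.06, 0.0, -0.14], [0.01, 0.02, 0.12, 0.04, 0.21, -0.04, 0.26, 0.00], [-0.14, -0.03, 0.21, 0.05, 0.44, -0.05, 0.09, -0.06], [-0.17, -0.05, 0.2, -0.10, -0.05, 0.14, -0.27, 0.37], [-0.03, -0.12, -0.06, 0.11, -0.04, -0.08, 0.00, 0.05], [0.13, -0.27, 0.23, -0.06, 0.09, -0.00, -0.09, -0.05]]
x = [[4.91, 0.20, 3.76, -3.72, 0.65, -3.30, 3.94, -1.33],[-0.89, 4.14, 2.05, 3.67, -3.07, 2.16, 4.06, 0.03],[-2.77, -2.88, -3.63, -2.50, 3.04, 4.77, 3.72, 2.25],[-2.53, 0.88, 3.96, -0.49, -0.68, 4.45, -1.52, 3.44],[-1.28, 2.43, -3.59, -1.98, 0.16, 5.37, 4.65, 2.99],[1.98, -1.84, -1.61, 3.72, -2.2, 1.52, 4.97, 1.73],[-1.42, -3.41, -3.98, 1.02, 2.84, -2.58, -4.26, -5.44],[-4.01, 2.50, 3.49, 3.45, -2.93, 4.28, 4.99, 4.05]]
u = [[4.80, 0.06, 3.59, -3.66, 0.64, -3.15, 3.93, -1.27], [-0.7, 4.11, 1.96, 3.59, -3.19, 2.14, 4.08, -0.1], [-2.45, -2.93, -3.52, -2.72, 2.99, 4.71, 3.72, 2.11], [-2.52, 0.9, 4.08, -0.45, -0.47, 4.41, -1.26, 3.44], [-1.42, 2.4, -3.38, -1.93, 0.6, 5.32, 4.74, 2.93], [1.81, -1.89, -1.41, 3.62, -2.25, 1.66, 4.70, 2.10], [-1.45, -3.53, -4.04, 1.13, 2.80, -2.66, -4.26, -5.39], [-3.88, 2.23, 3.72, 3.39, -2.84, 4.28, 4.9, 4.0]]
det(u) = 78445.82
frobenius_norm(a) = 1.14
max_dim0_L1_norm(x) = 32.11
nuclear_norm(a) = 2.56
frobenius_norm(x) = 25.31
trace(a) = 0.54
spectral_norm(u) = 17.30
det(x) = -65065.82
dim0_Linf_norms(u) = [4.8, 4.11, 4.08, 3.66, 3.19, 5.32, 4.9, 5.39]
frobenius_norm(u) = 25.06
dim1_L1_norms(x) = [21.81, 20.07, 25.56, 17.95, 22.45, 19.57, 24.95, 29.7]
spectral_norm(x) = 17.40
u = x + a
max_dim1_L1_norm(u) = 29.24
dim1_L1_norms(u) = [21.1, 19.87, 25.15, 17.53, 22.72, 19.44, 25.26, 29.24]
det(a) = -0.00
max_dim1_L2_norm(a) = 0.56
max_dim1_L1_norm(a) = 1.35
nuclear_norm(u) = 56.96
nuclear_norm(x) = 57.52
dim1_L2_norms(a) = [0.3, 0.29, 0.44, 0.36, 0.52, 0.56, 0.2, 0.41]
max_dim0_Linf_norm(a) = 0.44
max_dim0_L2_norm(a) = 0.52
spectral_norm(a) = 0.65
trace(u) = 6.94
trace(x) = 6.40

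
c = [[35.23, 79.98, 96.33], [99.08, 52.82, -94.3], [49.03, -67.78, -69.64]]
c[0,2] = 96.33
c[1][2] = -94.3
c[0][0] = 35.23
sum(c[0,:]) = 211.54000000000002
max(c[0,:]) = 96.33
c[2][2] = -69.64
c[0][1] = 79.98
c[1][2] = -94.3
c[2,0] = 49.03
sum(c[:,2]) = -67.61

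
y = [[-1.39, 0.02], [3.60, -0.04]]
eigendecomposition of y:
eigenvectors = [[-0.36, -0.01], [0.93, -1.00]]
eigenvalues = [-1.44, 0.01]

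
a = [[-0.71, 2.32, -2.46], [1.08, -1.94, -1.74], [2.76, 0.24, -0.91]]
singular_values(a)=[3.52, 3.48, 1.98]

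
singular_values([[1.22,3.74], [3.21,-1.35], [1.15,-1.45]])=[4.28, 3.57]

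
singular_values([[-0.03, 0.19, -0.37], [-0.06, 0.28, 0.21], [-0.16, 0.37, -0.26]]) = [0.62, 0.38, 0.06]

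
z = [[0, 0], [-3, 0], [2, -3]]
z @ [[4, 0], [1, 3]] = [[0, 0], [-12, 0], [5, -9]]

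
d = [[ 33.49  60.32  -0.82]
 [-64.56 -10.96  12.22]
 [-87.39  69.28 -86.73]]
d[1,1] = -10.96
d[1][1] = -10.96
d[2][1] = 69.28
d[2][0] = -87.39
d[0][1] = 60.32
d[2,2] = -86.73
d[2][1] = 69.28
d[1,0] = -64.56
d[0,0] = 33.49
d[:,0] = [33.49, -64.56, -87.39]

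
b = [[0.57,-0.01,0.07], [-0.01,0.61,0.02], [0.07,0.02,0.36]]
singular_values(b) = [0.61, 0.59, 0.34]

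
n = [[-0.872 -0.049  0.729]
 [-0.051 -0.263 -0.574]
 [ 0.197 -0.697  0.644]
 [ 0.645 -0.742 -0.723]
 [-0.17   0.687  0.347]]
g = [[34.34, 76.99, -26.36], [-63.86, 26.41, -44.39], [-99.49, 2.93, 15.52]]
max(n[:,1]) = 0.687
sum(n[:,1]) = -1.0639999999999998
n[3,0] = 0.645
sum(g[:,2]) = -55.230000000000004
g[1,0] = -63.86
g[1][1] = 26.41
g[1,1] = 26.41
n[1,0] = -0.051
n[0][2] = 0.729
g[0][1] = 76.99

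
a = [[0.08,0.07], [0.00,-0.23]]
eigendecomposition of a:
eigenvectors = [[1.00, -0.22], [0.0, 0.98]]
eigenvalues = [0.08, -0.23]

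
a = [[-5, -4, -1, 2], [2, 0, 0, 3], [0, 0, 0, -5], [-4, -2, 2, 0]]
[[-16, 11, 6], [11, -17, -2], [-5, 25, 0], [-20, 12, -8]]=a @ [[4, -1, -1], [0, -4, 1], [-2, 0, -5], [1, -5, 0]]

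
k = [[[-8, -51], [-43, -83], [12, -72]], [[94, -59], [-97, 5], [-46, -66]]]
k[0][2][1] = -72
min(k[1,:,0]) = -97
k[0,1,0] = -43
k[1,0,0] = 94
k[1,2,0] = -46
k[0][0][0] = -8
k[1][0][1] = -59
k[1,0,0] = 94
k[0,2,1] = -72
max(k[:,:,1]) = 5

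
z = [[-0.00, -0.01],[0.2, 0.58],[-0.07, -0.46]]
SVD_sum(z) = [[-0.0, -0.01], [0.16, 0.59], [-0.12, -0.45]] + [[0.0,-0.00],[0.04,-0.01],[0.05,-0.01]]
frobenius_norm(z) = 0.77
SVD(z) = [[-0.01, -0.04], [0.8, -0.60], [-0.6, -0.8]] @ diag([0.7671395454384514, 0.06705906221000986]) @ [[0.26, 0.96], [-0.96, 0.26]]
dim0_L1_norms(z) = [0.27, 1.05]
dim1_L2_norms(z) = [0.01, 0.61, 0.47]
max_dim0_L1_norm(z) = 1.05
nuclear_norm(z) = 0.83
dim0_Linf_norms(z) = [0.2, 0.58]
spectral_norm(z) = 0.77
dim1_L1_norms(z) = [0.01, 0.78, 0.53]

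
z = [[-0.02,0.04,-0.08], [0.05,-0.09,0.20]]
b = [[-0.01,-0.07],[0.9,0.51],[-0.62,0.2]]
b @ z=[[-0.0, 0.01, -0.01], [0.01, -0.01, 0.03], [0.02, -0.04, 0.09]]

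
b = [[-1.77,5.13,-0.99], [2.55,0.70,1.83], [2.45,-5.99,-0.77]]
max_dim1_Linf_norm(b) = 5.99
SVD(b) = [[-0.64, 0.12, 0.76], [0.04, -0.98, 0.18], [0.76, 0.15, 0.63]] @ diag([8.447693325232674, 3.2515871304780863, 1.14475264390549]) @ [[0.37, -0.93, 0.01], [-0.72, -0.3, -0.62], [0.58, 0.22, -0.78]]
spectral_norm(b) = 8.45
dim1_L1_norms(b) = [7.89, 5.08, 9.21]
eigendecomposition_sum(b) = [[1.52+0.00j, 2.03+0.00j, 0.64+0.00j], [(1.14+0j), (1.52+0j), (0.48+0j)], [-0.90+0.00j, -1.20+0.00j, (-0.38-0j)]] + [[-1.65-0.45j, (1.55-0.39j), (-0.82-1.25j)], [0.71-0.37j, (-0.41+0.62j), 0.67+0.17j], [(1.68+2.22j), -2.39-1.04j, (-0.19+2.43j)]] + [[(-1.65+0.45j), (1.55+0.39j), (-0.82+1.25j)], [(0.71+0.37j), (-0.41-0.62j), (0.67-0.17j)], [1.68-2.22j, (-2.39+1.04j), -0.19-2.43j]]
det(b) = 31.44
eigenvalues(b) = [(2.66+0j), (-2.25+2.6j), (-2.25-2.6j)]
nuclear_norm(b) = 12.84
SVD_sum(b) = [[-2.0,5.05,-0.07],[0.11,-0.29,0.00],[2.38,-6.01,0.09]] + [[-0.28, -0.11, -0.24],[2.31, 0.94, 1.99],[-0.34, -0.14, -0.3]] + [[0.51, 0.19, -0.68], [0.12, 0.05, -0.16], [0.42, 0.16, -0.56]]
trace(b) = -1.84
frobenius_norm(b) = 9.12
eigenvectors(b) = [[0.72+0.00j,  0.40-0.31j,  (0.4+0.31j)], [(0.54+0j),  -0.04+0.23j,  (-0.04-0.23j)], [-0.43+0.00j,  -0.83+0.00j,  -0.83-0.00j]]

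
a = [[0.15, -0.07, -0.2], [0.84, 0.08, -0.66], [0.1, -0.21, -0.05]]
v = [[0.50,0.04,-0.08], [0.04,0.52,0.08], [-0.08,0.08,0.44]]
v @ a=[[0.10, -0.02, -0.12], [0.45, 0.02, -0.36], [0.10, -0.08, -0.06]]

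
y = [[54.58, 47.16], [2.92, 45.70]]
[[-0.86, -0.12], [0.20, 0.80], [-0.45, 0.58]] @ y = [[-47.29, -46.04],[13.25, 45.99],[-22.87, 5.28]]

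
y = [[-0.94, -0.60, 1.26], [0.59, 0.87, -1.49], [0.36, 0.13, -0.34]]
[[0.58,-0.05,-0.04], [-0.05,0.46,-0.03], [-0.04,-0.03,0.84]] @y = [[-0.59, -0.40, 0.82], [0.31, 0.43, -0.74], [0.32, 0.11, -0.29]]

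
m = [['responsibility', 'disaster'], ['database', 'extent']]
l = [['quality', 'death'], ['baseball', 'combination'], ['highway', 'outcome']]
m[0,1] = 'disaster'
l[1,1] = 'combination'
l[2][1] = 'outcome'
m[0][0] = 'responsibility'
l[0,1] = 'death'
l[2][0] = 'highway'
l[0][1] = 'death'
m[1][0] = 'database'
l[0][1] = 'death'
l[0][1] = 'death'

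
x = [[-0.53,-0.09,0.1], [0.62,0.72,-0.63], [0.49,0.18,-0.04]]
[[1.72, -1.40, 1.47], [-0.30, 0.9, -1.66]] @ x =[[-1.06, -0.90, 1.0],[-0.10, 0.38, -0.53]]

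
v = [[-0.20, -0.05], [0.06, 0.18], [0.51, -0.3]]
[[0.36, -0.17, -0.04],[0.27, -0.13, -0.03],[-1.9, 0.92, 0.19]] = v @ [[-2.36, 1.15, 0.24], [2.31, -1.12, -0.24]]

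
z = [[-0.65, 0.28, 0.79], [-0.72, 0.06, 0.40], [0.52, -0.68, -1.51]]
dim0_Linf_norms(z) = [0.72, 0.68, 1.51]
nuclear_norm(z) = 2.71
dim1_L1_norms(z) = [1.72, 1.18, 2.71]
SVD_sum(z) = [[-0.48, 0.35, 0.86], [-0.31, 0.23, 0.56], [0.79, -0.57, -1.41]] + [[-0.17, -0.07, -0.07], [-0.41, -0.17, -0.16], [-0.27, -0.11, -0.1]] + [[-0.0, 0.0, -0.00], [0.0, -0.00, 0.0], [-0.0, 0.00, -0.0]]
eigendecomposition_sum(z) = [[-0.00, 0.00, -0.00], [0.00, -0.0, 0.00], [-0.0, 0.0, -0.00]] + [[-0.38, -0.33, -0.48],[-0.5, -0.43, -0.64],[0.16, 0.14, 0.2]] + [[-0.27, 0.61, 1.27], [-0.22, 0.50, 1.04], [0.36, -0.82, -1.71]]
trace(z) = -2.10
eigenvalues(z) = [-0.0, -0.61, -1.48]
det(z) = -0.00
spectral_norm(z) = 2.11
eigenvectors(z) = [[-0.18, 0.59, -0.54], [0.87, 0.77, -0.44], [-0.45, -0.25, 0.72]]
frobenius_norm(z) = 2.20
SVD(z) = [[-0.49, -0.33, 0.80], [-0.32, -0.79, -0.52], [0.81, -0.52, 0.28]] @ diag([2.1139742740938496, 0.5924612598076296, 0.0015569510394319835]) @ [[0.46, -0.33, -0.82], [0.87, 0.36, 0.34], [-0.18, 0.87, -0.45]]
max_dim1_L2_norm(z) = 1.74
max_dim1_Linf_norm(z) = 1.51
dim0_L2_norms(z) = [1.1, 0.74, 1.75]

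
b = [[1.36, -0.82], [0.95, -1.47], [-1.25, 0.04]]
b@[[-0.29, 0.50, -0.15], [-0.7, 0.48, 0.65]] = [[0.18, 0.29, -0.74], [0.75, -0.23, -1.1], [0.33, -0.61, 0.21]]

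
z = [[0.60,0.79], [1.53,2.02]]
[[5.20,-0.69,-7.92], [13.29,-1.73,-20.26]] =z @ [[2.1,-5.41,-0.83], [4.99,3.24,-9.40]]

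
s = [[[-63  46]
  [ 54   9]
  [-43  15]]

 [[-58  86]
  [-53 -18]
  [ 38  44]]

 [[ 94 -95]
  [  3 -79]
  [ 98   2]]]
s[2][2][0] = 98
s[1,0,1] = 86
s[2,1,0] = 3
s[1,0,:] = [-58, 86]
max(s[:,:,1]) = 86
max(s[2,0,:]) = 94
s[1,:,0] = [-58, -53, 38]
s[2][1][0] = 3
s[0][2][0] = -43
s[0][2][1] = 15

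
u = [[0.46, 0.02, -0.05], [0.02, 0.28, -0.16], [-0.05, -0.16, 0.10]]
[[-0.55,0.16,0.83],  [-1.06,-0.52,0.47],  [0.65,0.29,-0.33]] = u @ [[-0.87,0.55,1.90], [-2.58,-1.05,2.62], [1.98,1.46,1.86]]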